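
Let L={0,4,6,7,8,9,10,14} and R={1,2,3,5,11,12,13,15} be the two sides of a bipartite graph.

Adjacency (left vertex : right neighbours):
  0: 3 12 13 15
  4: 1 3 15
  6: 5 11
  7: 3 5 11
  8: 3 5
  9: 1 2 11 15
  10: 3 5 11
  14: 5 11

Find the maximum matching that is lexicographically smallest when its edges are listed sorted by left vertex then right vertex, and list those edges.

|M| = 6 (so the lex-smallest maximum matching has 6 edges)
process left vertices in ascending order; for each, take the smallest-labelled available neighbour that still permits 6 edges overall, or leave it unmatched if none does
lex-smallest matching: {0-12, 4-1, 6-5, 7-3, 9-2, 10-11}

Lex-smallest maximum matching: {(0,12), (4,1), (6,5), (7,3), (9,2), (10,11)}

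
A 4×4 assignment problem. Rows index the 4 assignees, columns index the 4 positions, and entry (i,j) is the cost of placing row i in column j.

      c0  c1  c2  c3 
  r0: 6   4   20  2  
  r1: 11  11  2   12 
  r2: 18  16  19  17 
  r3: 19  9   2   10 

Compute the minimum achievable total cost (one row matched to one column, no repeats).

Minimum assignment cost: 31

one of 2 optimal assignments: row0→col3 (cost 2), row1→col0 (cost 11), row2→col1 (cost 16), row3→col2 (cost 2)
total = 2 + 11 + 16 + 2 = 31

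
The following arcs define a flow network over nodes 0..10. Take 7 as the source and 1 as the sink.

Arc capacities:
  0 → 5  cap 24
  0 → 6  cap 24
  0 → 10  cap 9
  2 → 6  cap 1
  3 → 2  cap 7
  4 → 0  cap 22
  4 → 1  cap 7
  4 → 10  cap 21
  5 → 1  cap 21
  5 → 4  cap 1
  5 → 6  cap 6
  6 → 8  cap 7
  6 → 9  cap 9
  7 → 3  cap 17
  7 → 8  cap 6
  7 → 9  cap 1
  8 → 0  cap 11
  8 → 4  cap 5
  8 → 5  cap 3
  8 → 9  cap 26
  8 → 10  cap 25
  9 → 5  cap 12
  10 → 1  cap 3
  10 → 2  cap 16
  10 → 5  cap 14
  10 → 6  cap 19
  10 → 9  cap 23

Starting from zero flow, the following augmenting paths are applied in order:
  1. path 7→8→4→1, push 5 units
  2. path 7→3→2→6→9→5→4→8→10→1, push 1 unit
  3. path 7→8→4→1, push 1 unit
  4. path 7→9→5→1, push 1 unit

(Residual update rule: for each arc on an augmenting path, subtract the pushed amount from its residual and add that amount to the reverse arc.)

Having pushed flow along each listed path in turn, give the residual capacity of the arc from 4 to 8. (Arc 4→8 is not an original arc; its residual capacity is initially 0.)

after path 1 (7→8→4→1, push 5): res(4,8)=5
after path 2 (7→3→2→6→9→5→4→8→10→1, push 1): res(4,8)=4
after path 3 (7→8→4→1, push 1): res(4,8)=5
after path 4 (7→9→5→1, push 1): res(4,8)=5

Residual capacity of (4,8): 5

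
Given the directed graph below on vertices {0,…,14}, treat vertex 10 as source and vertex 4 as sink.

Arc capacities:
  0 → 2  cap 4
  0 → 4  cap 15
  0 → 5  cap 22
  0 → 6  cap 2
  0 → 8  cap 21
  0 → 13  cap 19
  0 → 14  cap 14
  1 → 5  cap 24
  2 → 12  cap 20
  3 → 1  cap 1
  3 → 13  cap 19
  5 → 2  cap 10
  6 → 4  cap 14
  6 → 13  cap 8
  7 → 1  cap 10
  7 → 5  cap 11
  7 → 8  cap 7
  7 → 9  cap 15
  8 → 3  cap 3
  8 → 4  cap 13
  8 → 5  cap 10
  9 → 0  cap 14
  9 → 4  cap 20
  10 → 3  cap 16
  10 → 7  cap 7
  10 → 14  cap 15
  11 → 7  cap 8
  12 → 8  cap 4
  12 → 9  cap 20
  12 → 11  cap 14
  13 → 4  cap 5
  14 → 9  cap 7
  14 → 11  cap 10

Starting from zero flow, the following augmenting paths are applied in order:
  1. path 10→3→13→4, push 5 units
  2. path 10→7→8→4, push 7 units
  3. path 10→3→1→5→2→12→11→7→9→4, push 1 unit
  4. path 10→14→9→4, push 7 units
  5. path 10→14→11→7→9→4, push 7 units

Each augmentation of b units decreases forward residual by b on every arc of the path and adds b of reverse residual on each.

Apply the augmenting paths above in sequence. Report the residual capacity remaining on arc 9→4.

after path 1 (10→3→13→4, push 5): res(9,4)=20
after path 2 (10→7→8→4, push 7): res(9,4)=20
after path 3 (10→3→1→5→2→12→11→7→9→4, push 1): res(9,4)=19
after path 4 (10→14→9→4, push 7): res(9,4)=12
after path 5 (10→14→11→7→9→4, push 7): res(9,4)=5

Residual capacity of (9,4): 5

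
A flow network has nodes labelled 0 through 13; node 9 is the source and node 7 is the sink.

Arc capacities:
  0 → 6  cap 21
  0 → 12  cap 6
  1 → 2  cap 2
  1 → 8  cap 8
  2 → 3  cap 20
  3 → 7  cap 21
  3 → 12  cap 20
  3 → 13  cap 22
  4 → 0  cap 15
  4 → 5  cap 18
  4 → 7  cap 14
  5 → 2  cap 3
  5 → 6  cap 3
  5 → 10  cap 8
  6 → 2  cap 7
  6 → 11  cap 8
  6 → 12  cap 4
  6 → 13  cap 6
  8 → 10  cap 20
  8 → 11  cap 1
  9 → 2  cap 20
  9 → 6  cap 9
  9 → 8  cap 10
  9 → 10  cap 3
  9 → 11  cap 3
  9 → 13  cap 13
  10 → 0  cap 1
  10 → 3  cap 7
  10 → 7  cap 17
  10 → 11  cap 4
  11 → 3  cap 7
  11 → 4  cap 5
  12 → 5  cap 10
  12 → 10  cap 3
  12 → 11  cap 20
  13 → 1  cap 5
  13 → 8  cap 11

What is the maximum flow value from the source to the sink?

augment #1: 9→10→7 bottleneck 3, total now 3
augment #2: 9→2→3→7 bottleneck 20, total now 23
augment #3: 9→8→10→7 bottleneck 10, total now 33
augment #4: 9→11→3→7 bottleneck 1, total now 34
augment #5: 9→11→4→7 bottleneck 2, total now 36
augment #6: 9→6→11→4→7 bottleneck 3, total now 39
augment #7: 9→6→12→10→7 bottleneck 3, total now 42
augment #8: 9→13→8→10→7 bottleneck 1, total now 43

Maximum flow value: 43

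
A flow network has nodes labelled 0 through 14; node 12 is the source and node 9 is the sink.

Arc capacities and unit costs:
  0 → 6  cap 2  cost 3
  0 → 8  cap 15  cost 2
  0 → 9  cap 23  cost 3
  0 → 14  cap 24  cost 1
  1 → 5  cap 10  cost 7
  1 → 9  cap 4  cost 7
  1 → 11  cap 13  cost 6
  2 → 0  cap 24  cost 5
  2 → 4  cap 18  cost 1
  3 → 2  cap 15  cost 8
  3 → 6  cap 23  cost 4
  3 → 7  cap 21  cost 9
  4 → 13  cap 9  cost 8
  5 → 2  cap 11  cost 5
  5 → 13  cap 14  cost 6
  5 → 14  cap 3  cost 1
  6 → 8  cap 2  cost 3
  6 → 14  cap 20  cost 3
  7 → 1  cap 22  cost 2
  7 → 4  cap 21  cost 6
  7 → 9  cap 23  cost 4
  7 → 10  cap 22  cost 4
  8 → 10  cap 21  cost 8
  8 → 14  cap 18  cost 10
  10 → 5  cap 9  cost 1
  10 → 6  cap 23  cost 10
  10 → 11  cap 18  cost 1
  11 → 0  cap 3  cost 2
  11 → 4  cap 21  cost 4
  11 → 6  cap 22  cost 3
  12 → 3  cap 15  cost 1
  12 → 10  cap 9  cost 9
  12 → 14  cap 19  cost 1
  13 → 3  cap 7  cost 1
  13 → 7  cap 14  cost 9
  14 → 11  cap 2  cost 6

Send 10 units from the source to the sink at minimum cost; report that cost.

shortest-cost path #1: 12→14→11→0→9 push 2 @ unit cost 12 (adds 24)
shortest-cost path #2: 12→3→7→9 push 8 @ unit cost 14 (adds 112)
total cost = 136

Minimum cost for 10 units: 136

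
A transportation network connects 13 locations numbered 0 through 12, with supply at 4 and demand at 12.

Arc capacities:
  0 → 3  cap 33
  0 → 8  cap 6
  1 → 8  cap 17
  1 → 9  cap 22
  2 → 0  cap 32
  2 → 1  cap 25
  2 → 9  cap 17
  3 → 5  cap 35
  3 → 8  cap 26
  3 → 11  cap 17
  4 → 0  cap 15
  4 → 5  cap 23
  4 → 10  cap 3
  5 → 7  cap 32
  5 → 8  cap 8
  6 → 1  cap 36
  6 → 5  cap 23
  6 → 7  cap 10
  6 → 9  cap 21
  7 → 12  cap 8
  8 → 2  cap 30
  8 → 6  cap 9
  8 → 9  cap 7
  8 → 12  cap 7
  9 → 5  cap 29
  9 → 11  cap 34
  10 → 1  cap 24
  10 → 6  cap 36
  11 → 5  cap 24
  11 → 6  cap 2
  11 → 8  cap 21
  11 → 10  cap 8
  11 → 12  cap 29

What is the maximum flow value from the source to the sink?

augment #1: 4→0→8→12 bottleneck 6, total now 6
augment #2: 4→5→7→12 bottleneck 8, total now 14
augment #3: 4→5→8→12 bottleneck 1, total now 15
augment #4: 4→0→3→11→12 bottleneck 9, total now 24
augment #5: 4→5→8→9→11→12 bottleneck 7, total now 31
augment #6: 4→10→1→9→11→12 bottleneck 3, total now 34

Maximum flow value: 34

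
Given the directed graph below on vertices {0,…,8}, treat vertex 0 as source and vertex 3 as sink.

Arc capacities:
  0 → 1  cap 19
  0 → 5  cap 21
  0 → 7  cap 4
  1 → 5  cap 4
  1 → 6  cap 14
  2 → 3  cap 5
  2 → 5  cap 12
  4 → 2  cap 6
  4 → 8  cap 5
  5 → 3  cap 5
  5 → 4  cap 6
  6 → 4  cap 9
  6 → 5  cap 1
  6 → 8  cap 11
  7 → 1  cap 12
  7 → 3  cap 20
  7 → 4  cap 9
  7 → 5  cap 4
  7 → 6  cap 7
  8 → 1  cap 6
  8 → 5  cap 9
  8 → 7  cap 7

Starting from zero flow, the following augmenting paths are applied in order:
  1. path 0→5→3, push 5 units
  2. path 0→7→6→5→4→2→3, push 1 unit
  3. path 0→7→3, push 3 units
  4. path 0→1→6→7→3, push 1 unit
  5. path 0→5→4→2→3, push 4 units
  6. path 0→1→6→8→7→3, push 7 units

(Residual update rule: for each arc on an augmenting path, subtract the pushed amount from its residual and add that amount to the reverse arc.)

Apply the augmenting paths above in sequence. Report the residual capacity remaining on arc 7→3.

Residual capacity of (7,3): 9

after path 1 (0→5→3, push 5): res(7,3)=20
after path 2 (0→7→6→5→4→2→3, push 1): res(7,3)=20
after path 3 (0→7→3, push 3): res(7,3)=17
after path 4 (0→1→6→7→3, push 1): res(7,3)=16
after path 5 (0→5→4→2→3, push 4): res(7,3)=16
after path 6 (0→1→6→8→7→3, push 7): res(7,3)=9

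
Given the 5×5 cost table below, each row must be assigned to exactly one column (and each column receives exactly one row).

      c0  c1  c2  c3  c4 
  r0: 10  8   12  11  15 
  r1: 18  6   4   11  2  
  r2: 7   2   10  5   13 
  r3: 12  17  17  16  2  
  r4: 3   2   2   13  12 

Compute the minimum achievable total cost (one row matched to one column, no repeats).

Minimum assignment cost: 22

one of 2 optimal assignments: row0→col1 (cost 8), row1→col2 (cost 4), row2→col3 (cost 5), row3→col4 (cost 2), row4→col0 (cost 3)
total = 8 + 4 + 5 + 2 + 3 = 22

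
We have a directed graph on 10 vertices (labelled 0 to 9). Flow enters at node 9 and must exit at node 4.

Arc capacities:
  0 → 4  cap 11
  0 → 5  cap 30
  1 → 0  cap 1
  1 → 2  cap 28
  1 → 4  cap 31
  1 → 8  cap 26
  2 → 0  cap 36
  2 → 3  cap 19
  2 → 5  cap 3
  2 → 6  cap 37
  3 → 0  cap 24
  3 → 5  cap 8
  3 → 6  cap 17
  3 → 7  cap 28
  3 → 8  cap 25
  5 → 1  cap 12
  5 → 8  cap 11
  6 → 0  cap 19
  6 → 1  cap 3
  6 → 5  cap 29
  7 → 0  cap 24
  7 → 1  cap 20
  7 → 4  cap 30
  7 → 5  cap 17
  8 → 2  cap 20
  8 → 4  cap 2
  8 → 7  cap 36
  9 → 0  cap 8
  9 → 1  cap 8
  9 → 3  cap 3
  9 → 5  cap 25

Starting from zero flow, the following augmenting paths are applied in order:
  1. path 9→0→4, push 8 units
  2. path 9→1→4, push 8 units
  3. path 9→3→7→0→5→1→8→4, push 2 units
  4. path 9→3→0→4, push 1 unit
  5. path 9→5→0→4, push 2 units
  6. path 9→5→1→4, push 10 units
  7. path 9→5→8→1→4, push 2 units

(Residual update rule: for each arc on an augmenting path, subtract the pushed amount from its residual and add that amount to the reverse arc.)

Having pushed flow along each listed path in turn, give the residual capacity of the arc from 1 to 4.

Residual capacity of (1,4): 11

after path 1 (9→0→4, push 8): res(1,4)=31
after path 2 (9→1→4, push 8): res(1,4)=23
after path 3 (9→3→7→0→5→1→8→4, push 2): res(1,4)=23
after path 4 (9→3→0→4, push 1): res(1,4)=23
after path 5 (9→5→0→4, push 2): res(1,4)=23
after path 6 (9→5→1→4, push 10): res(1,4)=13
after path 7 (9→5→8→1→4, push 2): res(1,4)=11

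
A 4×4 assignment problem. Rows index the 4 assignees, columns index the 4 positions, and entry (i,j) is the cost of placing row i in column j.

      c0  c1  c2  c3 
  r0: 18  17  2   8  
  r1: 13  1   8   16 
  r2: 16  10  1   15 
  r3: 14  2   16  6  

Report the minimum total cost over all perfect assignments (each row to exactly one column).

Minimum assignment cost: 24

one of 2 optimal assignments: row0→col3 (cost 8), row1→col0 (cost 13), row2→col2 (cost 1), row3→col1 (cost 2)
total = 8 + 13 + 1 + 2 = 24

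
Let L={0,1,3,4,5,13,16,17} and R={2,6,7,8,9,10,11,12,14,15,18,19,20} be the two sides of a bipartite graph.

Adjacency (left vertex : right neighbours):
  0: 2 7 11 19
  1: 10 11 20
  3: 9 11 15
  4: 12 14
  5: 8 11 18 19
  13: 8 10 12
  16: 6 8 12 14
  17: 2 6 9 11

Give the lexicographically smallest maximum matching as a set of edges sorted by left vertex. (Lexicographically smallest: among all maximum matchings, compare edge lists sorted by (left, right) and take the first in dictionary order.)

|M| = 8 (so the lex-smallest maximum matching has 8 edges)
process left vertices in ascending order; for each, take the smallest-labelled available neighbour that still permits 8 edges overall, or leave it unmatched if none does
lex-smallest matching: {0-2, 1-10, 3-9, 4-12, 5-11, 13-8, 16-14, 17-6}

Lex-smallest maximum matching: {(0,2), (1,10), (3,9), (4,12), (5,11), (13,8), (16,14), (17,6)}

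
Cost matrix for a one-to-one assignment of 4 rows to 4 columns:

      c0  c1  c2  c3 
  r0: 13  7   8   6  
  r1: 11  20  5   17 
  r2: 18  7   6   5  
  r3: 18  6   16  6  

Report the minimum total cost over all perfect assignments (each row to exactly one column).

one of 2 optimal assignments: row0→col0 (cost 13), row1→col2 (cost 5), row2→col3 (cost 5), row3→col1 (cost 6)
total = 13 + 5 + 5 + 6 = 29

Minimum assignment cost: 29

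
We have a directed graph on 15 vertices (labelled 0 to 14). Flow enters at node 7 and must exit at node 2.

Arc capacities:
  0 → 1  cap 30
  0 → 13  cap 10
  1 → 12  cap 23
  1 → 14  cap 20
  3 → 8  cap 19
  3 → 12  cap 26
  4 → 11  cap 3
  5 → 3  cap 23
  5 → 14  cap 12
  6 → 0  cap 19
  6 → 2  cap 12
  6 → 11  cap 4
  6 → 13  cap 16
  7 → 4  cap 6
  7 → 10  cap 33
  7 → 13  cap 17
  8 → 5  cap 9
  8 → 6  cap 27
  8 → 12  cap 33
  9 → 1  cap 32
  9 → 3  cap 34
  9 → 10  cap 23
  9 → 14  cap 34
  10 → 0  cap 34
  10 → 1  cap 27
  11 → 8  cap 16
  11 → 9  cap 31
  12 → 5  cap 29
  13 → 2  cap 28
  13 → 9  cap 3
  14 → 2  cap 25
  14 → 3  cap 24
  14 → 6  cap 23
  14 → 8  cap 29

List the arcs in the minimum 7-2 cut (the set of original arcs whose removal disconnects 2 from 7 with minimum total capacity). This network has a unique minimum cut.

Min-cut arcs: {(4,11), (7,10), (7,13)} (total capacity 53)

augment #1: 7→13→2 push 17
augment #2: 7→10→0→13→2 push 10
augment #3: 7→10→1→14→2 push 20
augment #4: 7→4→11→8→6→2 push 3
augment #5: 7→10→1→12→5→14→2 push 3
max flow = 53; residual-reachable set from 7 gives S-side
cut edges (S→T): {(4,11), (7,10), (7,13)} total cap 53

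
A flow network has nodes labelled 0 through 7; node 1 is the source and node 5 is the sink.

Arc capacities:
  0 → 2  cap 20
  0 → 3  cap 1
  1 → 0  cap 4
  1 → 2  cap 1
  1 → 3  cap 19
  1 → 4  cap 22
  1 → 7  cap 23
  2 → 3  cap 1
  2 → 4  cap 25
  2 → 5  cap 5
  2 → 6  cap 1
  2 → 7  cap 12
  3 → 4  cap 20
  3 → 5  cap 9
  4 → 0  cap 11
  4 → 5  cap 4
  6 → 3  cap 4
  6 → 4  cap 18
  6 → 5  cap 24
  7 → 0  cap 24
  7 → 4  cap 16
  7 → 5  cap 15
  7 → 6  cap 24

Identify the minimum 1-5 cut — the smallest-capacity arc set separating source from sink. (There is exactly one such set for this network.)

Min-cut arcs: {(1,0), (1,2), (1,7), (3,5), (4,0), (4,5)} (total capacity 52)

augment #1: 1→2→5 push 1
augment #2: 1→3→5 push 9
augment #3: 1→4→5 push 4
augment #4: 1→7→5 push 15
augment #5: 1→0→2→5 push 4
augment #6: 1→7→6→5 push 8
augment #7: 1→4→0→2→6→5 push 1
augment #8: 1→4→0→2→7→6→5 push 10
max flow = 52; residual-reachable set from 1 gives S-side
cut edges (S→T): {(1,0), (1,2), (1,7), (3,5), (4,0), (4,5)} total cap 52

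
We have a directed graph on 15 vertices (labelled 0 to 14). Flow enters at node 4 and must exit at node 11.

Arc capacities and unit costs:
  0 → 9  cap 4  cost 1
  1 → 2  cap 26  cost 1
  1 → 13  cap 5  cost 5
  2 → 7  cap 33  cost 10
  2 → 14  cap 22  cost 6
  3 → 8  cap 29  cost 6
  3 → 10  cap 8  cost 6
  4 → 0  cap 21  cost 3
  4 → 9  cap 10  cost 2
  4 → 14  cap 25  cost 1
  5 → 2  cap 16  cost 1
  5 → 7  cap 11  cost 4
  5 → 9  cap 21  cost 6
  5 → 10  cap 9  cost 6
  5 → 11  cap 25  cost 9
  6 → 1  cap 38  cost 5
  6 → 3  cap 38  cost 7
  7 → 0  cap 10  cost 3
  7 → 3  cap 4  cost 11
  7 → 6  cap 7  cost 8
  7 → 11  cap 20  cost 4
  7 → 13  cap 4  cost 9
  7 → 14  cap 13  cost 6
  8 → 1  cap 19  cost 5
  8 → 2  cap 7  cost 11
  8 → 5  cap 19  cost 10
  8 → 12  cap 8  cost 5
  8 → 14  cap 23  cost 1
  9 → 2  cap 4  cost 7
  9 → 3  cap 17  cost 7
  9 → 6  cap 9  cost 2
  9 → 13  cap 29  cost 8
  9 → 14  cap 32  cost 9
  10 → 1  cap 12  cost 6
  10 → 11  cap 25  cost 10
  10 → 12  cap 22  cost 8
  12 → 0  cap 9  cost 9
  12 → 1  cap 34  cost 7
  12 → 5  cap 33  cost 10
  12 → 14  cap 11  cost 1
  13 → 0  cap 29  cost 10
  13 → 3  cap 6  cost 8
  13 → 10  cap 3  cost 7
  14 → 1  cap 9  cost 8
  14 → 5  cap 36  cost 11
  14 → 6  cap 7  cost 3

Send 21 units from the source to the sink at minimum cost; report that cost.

shortest-cost path #1: 4→14→5→7→11 push 11 @ unit cost 20 (adds 220)
shortest-cost path #2: 4→14→5→11 push 10 @ unit cost 21 (adds 210)
total cost = 430

Minimum cost for 21 units: 430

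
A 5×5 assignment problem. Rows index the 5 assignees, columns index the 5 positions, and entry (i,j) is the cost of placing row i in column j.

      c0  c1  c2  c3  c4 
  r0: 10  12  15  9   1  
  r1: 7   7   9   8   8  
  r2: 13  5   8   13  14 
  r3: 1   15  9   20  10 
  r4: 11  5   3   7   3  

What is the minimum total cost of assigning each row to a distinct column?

optimal assignment: row0→col4 (cost 1), row1→col3 (cost 8), row2→col1 (cost 5), row3→col0 (cost 1), row4→col2 (cost 3)
total = 1 + 8 + 5 + 1 + 3 = 18

Minimum assignment cost: 18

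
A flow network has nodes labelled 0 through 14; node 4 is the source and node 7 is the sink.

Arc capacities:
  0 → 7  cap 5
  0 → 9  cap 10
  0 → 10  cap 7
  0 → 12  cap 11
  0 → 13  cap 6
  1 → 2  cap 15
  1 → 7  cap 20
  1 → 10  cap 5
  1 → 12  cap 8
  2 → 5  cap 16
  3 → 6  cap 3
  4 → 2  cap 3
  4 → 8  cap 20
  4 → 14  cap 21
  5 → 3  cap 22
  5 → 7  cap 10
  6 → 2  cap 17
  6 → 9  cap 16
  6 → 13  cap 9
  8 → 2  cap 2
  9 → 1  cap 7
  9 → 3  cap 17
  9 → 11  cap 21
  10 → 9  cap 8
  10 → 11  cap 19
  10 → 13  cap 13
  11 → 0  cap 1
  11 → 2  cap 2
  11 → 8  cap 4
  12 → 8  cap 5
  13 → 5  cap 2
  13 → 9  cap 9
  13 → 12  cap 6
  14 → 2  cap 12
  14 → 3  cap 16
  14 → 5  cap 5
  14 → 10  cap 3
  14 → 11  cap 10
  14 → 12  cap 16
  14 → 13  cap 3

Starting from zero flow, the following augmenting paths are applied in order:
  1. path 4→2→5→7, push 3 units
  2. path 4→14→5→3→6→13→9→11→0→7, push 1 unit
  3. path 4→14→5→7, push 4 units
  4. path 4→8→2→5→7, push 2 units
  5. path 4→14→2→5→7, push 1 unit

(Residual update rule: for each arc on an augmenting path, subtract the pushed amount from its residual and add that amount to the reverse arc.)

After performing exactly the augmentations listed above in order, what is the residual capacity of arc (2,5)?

after path 1 (4→2→5→7, push 3): res(2,5)=13
after path 2 (4→14→5→3→6→13→9→11→0→7, push 1): res(2,5)=13
after path 3 (4→14→5→7, push 4): res(2,5)=13
after path 4 (4→8→2→5→7, push 2): res(2,5)=11
after path 5 (4→14→2→5→7, push 1): res(2,5)=10

Residual capacity of (2,5): 10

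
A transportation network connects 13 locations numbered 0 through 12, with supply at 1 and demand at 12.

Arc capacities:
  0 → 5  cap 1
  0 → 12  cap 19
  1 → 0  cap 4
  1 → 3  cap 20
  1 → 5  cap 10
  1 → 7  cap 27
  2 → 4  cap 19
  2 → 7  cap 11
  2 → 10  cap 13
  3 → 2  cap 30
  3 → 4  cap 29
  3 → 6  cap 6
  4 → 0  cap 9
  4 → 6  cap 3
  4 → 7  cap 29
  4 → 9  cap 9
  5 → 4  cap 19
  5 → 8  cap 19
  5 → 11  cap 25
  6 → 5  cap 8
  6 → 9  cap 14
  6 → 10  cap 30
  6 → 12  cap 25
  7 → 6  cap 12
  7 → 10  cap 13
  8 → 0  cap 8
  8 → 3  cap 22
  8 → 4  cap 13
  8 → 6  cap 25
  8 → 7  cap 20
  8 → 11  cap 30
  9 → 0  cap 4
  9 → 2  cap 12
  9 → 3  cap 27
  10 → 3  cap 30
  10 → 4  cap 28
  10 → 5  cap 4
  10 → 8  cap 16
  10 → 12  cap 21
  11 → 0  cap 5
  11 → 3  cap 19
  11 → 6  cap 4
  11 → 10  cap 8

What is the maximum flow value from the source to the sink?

augment #1: 1→0→12 bottleneck 4, total now 4
augment #2: 1→3→6→12 bottleneck 6, total now 10
augment #3: 1→7→6→12 bottleneck 12, total now 22
augment #4: 1→7→10→12 bottleneck 13, total now 35
augment #5: 1→3→2→10→12 bottleneck 8, total now 43
augment #6: 1→3→4→0→12 bottleneck 6, total now 49
augment #7: 1→5→4→0→12 bottleneck 3, total now 52
augment #8: 1→5→4→6→12 bottleneck 3, total now 55
augment #9: 1→5→8→0→12 bottleneck 4, total now 59

Maximum flow value: 59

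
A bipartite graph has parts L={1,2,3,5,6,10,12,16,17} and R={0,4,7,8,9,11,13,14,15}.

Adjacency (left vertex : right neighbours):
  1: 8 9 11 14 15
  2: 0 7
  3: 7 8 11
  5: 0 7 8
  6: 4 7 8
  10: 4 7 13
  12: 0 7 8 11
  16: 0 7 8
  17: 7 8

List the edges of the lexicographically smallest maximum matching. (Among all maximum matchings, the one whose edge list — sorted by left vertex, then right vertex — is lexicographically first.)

|M| = 7 (so the lex-smallest maximum matching has 7 edges)
process left vertices in ascending order; for each, take the smallest-labelled available neighbour that still permits 7 edges overall, or leave it unmatched if none does
lex-smallest matching: {1-9, 2-0, 3-7, 5-8, 6-4, 10-13, 12-11}

Lex-smallest maximum matching: {(1,9), (2,0), (3,7), (5,8), (6,4), (10,13), (12,11)}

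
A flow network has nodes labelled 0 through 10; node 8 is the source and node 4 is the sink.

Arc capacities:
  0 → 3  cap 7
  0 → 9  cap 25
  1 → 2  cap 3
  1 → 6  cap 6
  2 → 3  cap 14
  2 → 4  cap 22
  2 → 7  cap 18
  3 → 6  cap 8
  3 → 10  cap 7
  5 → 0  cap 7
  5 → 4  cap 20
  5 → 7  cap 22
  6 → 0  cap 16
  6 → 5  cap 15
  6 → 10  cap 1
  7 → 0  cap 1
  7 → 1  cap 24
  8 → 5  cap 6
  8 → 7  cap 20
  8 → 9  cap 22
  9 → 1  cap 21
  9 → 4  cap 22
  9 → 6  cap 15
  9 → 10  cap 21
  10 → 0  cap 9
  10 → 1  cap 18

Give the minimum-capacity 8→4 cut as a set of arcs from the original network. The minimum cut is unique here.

Min-cut arcs: {(1,2), (1,6), (7,0), (8,5), (8,9)} (total capacity 38)

augment #1: 8→5→4 push 6
augment #2: 8→9→4 push 22
augment #3: 8→7→1→2→4 push 3
augment #4: 8→7→1→6→5→4 push 6
augment #5: 8→7→0→3→6→5→4 push 1
max flow = 38; residual-reachable set from 8 gives S-side
cut edges (S→T): {(1,2), (1,6), (7,0), (8,5), (8,9)} total cap 38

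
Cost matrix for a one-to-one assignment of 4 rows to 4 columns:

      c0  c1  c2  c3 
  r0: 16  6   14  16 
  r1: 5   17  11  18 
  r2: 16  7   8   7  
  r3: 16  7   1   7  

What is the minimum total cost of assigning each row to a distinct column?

optimal assignment: row0→col1 (cost 6), row1→col0 (cost 5), row2→col3 (cost 7), row3→col2 (cost 1)
total = 6 + 5 + 7 + 1 = 19

Minimum assignment cost: 19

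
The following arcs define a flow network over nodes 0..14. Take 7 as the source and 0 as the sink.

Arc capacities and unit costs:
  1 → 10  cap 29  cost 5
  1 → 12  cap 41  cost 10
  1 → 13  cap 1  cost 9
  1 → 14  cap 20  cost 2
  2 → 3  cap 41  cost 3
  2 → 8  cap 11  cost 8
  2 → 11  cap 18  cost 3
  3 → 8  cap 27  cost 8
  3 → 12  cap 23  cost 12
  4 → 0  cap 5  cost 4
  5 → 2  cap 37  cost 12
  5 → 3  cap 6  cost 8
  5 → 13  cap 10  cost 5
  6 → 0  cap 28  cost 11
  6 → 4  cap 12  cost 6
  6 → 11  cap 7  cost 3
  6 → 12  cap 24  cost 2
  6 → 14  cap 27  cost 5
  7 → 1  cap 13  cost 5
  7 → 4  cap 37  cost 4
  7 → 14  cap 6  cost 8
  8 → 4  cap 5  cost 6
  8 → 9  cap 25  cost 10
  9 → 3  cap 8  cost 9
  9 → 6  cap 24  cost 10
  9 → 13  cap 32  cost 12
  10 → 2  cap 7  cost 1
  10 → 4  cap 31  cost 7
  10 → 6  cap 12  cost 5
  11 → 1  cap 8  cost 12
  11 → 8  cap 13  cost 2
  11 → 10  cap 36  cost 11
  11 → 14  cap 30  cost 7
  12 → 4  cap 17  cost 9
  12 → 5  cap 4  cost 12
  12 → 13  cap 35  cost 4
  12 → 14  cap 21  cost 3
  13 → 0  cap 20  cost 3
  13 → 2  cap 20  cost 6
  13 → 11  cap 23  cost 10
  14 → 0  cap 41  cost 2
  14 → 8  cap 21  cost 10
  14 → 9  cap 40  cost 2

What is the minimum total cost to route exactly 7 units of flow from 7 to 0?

shortest-cost path #1: 7→4→0 push 5 @ unit cost 8 (adds 40)
shortest-cost path #2: 7→1→14→0 push 2 @ unit cost 9 (adds 18)
total cost = 58

Minimum cost for 7 units: 58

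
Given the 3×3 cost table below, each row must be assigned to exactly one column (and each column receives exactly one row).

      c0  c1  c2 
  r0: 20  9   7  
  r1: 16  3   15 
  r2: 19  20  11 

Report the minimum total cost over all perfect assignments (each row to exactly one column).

Minimum assignment cost: 29

optimal assignment: row0→col2 (cost 7), row1→col1 (cost 3), row2→col0 (cost 19)
total = 7 + 3 + 19 = 29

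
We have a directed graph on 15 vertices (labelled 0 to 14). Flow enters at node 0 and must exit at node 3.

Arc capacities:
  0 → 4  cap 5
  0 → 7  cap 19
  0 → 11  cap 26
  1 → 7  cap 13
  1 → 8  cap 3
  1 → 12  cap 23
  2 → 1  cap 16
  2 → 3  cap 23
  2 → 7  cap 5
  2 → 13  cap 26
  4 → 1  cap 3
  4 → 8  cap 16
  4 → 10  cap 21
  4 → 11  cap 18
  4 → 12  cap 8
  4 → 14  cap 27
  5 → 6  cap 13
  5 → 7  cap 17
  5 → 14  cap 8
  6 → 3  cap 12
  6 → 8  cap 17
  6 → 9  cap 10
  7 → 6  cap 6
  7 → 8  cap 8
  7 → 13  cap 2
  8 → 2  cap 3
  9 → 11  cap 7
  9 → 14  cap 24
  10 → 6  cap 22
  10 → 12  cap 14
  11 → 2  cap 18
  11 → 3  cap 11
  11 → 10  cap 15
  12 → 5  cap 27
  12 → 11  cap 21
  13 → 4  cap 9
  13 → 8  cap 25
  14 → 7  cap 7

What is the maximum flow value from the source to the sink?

Maximum flow value: 42

augment #1: 0→11→3 bottleneck 11, total now 11
augment #2: 0→7→6→3 bottleneck 6, total now 17
augment #3: 0→11→2→3 bottleneck 15, total now 32
augment #4: 0→4→8→2→3 bottleneck 3, total now 35
augment #5: 0→4→10→6→3 bottleneck 2, total now 37
augment #6: 0→7→8→4→10→6→3 bottleneck 3, total now 40
augment #7: 0→7→13→4→10→6→3 bottleneck 1, total now 41
augment #8: 0→7→13→4→11→2→3 bottleneck 1, total now 42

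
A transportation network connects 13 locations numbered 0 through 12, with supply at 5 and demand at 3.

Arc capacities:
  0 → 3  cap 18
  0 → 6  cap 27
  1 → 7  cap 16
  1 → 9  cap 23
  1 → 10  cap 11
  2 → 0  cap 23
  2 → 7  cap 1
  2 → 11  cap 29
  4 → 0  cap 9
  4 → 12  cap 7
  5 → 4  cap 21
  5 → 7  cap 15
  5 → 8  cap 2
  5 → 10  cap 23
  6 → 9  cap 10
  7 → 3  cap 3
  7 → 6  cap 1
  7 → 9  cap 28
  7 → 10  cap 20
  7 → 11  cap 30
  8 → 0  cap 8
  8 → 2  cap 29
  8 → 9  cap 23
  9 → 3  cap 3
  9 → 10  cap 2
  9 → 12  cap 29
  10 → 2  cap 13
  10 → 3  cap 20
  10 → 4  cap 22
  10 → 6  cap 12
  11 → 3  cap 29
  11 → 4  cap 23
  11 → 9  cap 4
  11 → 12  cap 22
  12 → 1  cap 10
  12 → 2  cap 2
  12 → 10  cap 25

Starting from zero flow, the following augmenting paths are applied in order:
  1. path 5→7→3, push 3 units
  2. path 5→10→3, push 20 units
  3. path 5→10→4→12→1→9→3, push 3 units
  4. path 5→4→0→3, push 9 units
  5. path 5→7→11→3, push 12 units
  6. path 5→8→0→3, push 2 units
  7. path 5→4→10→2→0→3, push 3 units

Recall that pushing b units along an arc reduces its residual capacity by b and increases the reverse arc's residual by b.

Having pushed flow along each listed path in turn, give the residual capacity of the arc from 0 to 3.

after path 1 (5→7→3, push 3): res(0,3)=18
after path 2 (5→10→3, push 20): res(0,3)=18
after path 3 (5→10→4→12→1→9→3, push 3): res(0,3)=18
after path 4 (5→4→0→3, push 9): res(0,3)=9
after path 5 (5→7→11→3, push 12): res(0,3)=9
after path 6 (5→8→0→3, push 2): res(0,3)=7
after path 7 (5→4→10→2→0→3, push 3): res(0,3)=4

Residual capacity of (0,3): 4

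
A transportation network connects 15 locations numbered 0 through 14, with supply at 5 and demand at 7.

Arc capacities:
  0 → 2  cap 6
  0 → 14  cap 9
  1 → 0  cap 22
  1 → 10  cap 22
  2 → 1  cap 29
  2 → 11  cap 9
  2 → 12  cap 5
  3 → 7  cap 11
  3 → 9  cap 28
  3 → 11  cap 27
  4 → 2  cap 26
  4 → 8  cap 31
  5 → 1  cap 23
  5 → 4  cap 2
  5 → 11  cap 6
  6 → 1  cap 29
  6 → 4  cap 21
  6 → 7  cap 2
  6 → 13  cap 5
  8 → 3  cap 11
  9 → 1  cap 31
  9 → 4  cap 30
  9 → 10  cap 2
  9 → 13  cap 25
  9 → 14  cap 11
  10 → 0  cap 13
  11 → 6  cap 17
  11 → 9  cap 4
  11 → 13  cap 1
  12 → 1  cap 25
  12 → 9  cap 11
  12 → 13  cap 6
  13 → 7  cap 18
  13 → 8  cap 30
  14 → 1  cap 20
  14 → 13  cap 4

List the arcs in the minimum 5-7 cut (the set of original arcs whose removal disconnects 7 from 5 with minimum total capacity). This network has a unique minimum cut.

Min-cut arcs: {(0,2), (5,4), (5,11), (14,13)} (total capacity 18)

augment #1: 5→11→6→7 push 2
augment #2: 5→11→13→7 push 1
augment #3: 5→4→8→3→7 push 2
augment #4: 5→11→6→13→7 push 3
augment #5: 5→1→0→14→13→7 push 4
augment #6: 5→1→0→2→12→13→7 push 5
augment #7: 5→1→0→2→11→6→13→7 push 1
max flow = 18; residual-reachable set from 5 gives S-side
cut edges (S→T): {(0,2), (5,4), (5,11), (14,13)} total cap 18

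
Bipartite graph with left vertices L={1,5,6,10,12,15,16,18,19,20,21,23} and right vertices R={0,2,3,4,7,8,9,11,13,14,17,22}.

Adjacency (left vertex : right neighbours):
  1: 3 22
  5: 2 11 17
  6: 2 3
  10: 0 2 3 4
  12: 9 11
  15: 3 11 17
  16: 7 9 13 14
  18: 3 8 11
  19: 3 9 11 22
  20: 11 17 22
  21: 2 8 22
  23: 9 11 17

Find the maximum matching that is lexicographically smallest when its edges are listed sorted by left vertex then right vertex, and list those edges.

|M| = 9 (so the lex-smallest maximum matching has 9 edges)
process left vertices in ascending order; for each, take the smallest-labelled available neighbour that still permits 9 edges overall, or leave it unmatched if none does
lex-smallest matching: {1-3, 5-2, 10-0, 12-9, 15-11, 16-7, 18-8, 19-22, 20-17}

Lex-smallest maximum matching: {(1,3), (5,2), (10,0), (12,9), (15,11), (16,7), (18,8), (19,22), (20,17)}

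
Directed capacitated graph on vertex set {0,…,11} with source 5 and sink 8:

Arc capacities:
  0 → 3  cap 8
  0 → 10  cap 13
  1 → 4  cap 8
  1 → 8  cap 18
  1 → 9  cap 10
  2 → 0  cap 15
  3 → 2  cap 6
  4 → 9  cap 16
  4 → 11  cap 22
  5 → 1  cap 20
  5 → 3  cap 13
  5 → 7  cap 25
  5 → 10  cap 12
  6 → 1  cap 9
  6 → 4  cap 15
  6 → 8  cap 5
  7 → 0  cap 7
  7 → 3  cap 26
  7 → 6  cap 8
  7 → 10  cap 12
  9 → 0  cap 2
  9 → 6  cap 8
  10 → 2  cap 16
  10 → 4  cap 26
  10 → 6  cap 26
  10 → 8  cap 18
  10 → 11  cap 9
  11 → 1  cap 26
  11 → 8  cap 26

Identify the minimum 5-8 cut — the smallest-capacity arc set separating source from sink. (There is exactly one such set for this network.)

Min-cut arcs: {(3,2), (5,1), (5,7), (5,10)} (total capacity 63)

augment #1: 5→1→8 push 18
augment #2: 5→10→8 push 12
augment #3: 5→7→6→8 push 5
augment #4: 5→7→10→8 push 6
augment #5: 5→1→4→11→8 push 2
augment #6: 5→7→10→11→8 push 6
augment #7: 5→7→0→10→11→8 push 3
augment #8: 5→7→6→4→11→8 push 3
augment #9: 5→7→0→10→4→11→8 push 2
augment #10: 5→3→2→0→10→4→11→8 push 6
max flow = 63; residual-reachable set from 5 gives S-side
cut edges (S→T): {(3,2), (5,1), (5,7), (5,10)} total cap 63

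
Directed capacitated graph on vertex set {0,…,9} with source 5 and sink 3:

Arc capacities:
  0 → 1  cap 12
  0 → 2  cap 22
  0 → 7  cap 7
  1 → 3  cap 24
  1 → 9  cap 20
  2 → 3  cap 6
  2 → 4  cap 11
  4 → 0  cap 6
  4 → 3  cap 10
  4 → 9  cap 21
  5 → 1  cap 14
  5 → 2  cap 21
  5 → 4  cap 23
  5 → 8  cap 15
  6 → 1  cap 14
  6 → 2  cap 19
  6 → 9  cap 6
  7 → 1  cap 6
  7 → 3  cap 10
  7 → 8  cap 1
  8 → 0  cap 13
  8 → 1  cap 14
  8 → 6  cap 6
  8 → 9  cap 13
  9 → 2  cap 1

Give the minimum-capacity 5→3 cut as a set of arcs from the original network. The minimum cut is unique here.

augment #1: 5→1→3 push 14
augment #2: 5→2→3 push 6
augment #3: 5→4→3 push 10
augment #4: 5→8→1→3 push 10
augment #5: 5→4→0→7→3 push 6
augment #6: 5→8→0→7→3 push 1
max flow = 47; residual-reachable set from 5 gives S-side
cut edges (S→T): {(0,7), (1,3), (2,3), (4,3)} total cap 47

Min-cut arcs: {(0,7), (1,3), (2,3), (4,3)} (total capacity 47)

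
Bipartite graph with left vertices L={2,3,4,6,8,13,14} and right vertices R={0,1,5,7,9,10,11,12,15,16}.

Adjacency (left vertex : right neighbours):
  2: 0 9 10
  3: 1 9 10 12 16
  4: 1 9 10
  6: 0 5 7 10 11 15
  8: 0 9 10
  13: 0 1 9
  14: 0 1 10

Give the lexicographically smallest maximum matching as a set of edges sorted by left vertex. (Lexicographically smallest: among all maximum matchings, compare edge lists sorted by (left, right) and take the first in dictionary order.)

|M| = 6 (so the lex-smallest maximum matching has 6 edges)
process left vertices in ascending order; for each, take the smallest-labelled available neighbour that still permits 6 edges overall, or leave it unmatched if none does
lex-smallest matching: {2-0, 3-12, 4-1, 6-5, 8-9, 14-10}

Lex-smallest maximum matching: {(2,0), (3,12), (4,1), (6,5), (8,9), (14,10)}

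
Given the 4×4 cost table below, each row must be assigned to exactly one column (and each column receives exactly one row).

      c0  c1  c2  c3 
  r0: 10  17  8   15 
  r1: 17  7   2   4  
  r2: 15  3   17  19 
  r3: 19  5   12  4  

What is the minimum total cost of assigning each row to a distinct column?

optimal assignment: row0→col0 (cost 10), row1→col2 (cost 2), row2→col1 (cost 3), row3→col3 (cost 4)
total = 10 + 2 + 3 + 4 = 19

Minimum assignment cost: 19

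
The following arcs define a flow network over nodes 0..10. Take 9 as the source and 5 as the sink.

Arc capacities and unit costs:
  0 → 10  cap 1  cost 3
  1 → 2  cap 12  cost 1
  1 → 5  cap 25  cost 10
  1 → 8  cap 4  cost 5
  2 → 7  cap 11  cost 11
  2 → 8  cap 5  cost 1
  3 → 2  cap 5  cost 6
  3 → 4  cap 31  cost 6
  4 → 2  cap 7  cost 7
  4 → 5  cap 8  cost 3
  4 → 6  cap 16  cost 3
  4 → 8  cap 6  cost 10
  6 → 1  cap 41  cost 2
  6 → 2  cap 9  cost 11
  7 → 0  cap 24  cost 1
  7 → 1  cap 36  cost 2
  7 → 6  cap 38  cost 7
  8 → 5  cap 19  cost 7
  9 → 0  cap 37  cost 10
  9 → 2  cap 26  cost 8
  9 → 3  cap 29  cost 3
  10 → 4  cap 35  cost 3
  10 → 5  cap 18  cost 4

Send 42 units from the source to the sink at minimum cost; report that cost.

Minimum cost for 42 units: 924

shortest-cost path #1: 9→3→4→5 push 8 @ unit cost 12 (adds 96)
shortest-cost path #2: 9→2→8→5 push 5 @ unit cost 16 (adds 80)
shortest-cost path #3: 9→0→10→5 push 1 @ unit cost 17 (adds 17)
shortest-cost path #4: 9→3→4→6→1→5 push 16 @ unit cost 24 (adds 384)
shortest-cost path #5: 9→3→4→8→5 push 5 @ unit cost 26 (adds 130)
shortest-cost path #6: 9→2→7→1→5 push 7 @ unit cost 31 (adds 217)
total cost = 924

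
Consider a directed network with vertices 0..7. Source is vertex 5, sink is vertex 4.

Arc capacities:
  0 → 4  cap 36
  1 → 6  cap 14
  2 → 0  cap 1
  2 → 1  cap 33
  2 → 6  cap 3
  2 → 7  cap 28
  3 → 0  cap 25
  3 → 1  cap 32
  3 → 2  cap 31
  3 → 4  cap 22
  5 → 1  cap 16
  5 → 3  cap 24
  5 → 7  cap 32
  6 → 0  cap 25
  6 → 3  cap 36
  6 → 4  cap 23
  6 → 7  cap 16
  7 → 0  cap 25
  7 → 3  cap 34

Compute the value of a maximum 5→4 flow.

augment #1: 5→3→4 bottleneck 22, total now 22
augment #2: 5→1→6→4 bottleneck 14, total now 36
augment #3: 5→3→0→4 bottleneck 2, total now 38
augment #4: 5→7→0→4 bottleneck 25, total now 63
augment #5: 5→7→3→0→4 bottleneck 7, total now 70

Maximum flow value: 70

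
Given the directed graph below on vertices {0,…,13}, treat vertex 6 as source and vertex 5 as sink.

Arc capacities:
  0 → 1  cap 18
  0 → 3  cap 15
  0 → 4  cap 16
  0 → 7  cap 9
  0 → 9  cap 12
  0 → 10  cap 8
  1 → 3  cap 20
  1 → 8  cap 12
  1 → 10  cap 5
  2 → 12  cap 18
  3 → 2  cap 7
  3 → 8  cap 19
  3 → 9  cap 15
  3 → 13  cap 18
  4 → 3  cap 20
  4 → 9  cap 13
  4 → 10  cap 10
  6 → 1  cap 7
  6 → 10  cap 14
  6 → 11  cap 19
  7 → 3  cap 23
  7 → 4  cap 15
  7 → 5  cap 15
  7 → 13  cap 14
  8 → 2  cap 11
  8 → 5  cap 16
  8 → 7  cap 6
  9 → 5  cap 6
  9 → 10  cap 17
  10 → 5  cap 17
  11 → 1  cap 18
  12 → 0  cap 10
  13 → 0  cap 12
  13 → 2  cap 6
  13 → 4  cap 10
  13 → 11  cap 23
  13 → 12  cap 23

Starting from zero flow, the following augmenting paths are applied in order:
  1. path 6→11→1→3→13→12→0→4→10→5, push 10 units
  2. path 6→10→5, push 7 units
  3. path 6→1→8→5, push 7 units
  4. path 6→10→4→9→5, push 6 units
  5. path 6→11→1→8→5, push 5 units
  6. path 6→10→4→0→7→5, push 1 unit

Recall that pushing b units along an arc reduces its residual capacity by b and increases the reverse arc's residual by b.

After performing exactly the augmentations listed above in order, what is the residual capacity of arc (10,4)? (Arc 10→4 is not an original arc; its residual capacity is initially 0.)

after path 1 (6→11→1→3→13→12→0→4→10→5, push 10): res(10,4)=10
after path 2 (6→10→5, push 7): res(10,4)=10
after path 3 (6→1→8→5, push 7): res(10,4)=10
after path 4 (6→10→4→9→5, push 6): res(10,4)=4
after path 5 (6→11→1→8→5, push 5): res(10,4)=4
after path 6 (6→10→4→0→7→5, push 1): res(10,4)=3

Residual capacity of (10,4): 3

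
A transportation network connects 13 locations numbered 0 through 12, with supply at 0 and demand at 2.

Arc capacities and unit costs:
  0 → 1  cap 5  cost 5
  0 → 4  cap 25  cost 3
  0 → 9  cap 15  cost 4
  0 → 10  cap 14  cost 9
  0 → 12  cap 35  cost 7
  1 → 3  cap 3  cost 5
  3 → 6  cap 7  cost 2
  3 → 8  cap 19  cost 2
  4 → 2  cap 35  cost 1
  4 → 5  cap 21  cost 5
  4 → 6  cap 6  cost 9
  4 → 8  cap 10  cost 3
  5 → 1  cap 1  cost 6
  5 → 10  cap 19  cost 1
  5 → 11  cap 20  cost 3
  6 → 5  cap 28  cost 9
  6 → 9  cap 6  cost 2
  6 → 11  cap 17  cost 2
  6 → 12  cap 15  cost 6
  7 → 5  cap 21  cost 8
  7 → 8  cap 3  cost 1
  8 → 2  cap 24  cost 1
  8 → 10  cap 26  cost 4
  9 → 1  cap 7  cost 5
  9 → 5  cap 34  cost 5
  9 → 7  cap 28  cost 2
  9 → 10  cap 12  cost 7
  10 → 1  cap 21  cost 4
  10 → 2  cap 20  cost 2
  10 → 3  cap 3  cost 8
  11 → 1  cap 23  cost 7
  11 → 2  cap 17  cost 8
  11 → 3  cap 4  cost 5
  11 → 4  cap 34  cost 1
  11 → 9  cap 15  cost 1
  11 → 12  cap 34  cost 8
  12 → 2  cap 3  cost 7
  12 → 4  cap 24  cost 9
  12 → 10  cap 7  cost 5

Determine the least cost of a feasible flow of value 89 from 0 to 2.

shortest-cost path #1: 0→4→2 push 25 @ unit cost 4 (adds 100)
shortest-cost path #2: 0→9→7→8→2 push 3 @ unit cost 8 (adds 24)
shortest-cost path #3: 0→10→2 push 14 @ unit cost 11 (adds 154)
shortest-cost path #4: 0→9→5→10→2 push 6 @ unit cost 12 (adds 72)
shortest-cost path #5: 0→1→3→8→2 push 3 @ unit cost 13 (adds 39)
shortest-cost path #6: 0→12→2 push 3 @ unit cost 14 (adds 42)
shortest-cost path #7: 0→9→5→11→4→2 push 6 @ unit cost 14 (adds 84)
shortest-cost path #8: 0→12→10→5→11→4→2 push 4 @ unit cost 16 (adds 64)
shortest-cost path #9: 0→12→10→5→11→4→8→2 push 2 @ unit cost 19 (adds 38)
shortest-cost path #10: 0→12→4→8→2 push 8 @ unit cost 20 (adds 160)
shortest-cost path #11: 0→12→4→11→2 push 12 @ unit cost 23 (adds 276)
shortest-cost path #12: 0→12→10→3→8→2 push 1 @ unit cost 23 (adds 23)
shortest-cost path #13: 0→12→4→5→11→2 push 2 @ unit cost 32 (adds 64)
total cost = 1140

Minimum cost for 89 units: 1140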